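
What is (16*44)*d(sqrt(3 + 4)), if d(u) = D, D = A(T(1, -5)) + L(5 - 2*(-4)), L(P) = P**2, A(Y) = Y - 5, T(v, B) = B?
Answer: 111936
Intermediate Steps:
A(Y) = -5 + Y
D = 159 (D = (-5 - 5) + (5 - 2*(-4))**2 = -10 + (5 + 8)**2 = -10 + 13**2 = -10 + 169 = 159)
d(u) = 159
(16*44)*d(sqrt(3 + 4)) = (16*44)*159 = 704*159 = 111936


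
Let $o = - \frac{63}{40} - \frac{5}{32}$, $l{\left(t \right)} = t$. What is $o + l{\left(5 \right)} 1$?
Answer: $\frac{523}{160} \approx 3.2687$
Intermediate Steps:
$o = - \frac{277}{160}$ ($o = \left(-63\right) \frac{1}{40} - \frac{5}{32} = - \frac{63}{40} - \frac{5}{32} = - \frac{277}{160} \approx -1.7313$)
$o + l{\left(5 \right)} 1 = - \frac{277}{160} + 5 \cdot 1 = - \frac{277}{160} + 5 = \frac{523}{160}$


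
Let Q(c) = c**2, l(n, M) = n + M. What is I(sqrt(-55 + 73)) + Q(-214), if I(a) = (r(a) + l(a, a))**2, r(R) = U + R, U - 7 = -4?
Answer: 45967 + 54*sqrt(2) ≈ 46043.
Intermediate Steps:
U = 3 (U = 7 - 4 = 3)
l(n, M) = M + n
r(R) = 3 + R
I(a) = (3 + 3*a)**2 (I(a) = ((3 + a) + (a + a))**2 = ((3 + a) + 2*a)**2 = (3 + 3*a)**2)
I(sqrt(-55 + 73)) + Q(-214) = 9*(1 + sqrt(-55 + 73))**2 + (-214)**2 = 9*(1 + sqrt(18))**2 + 45796 = 9*(1 + 3*sqrt(2))**2 + 45796 = 45796 + 9*(1 + 3*sqrt(2))**2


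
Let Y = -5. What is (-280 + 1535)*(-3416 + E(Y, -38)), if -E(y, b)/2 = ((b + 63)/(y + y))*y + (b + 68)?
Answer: -4393755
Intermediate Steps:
E(y, b) = -199 - 3*b (E(y, b) = -2*(((b + 63)/(y + y))*y + (b + 68)) = -2*(((63 + b)/((2*y)))*y + (68 + b)) = -2*(((63 + b)*(1/(2*y)))*y + (68 + b)) = -2*(((63 + b)/(2*y))*y + (68 + b)) = -2*((63/2 + b/2) + (68 + b)) = -2*(199/2 + 3*b/2) = -199 - 3*b)
(-280 + 1535)*(-3416 + E(Y, -38)) = (-280 + 1535)*(-3416 + (-199 - 3*(-38))) = 1255*(-3416 + (-199 + 114)) = 1255*(-3416 - 85) = 1255*(-3501) = -4393755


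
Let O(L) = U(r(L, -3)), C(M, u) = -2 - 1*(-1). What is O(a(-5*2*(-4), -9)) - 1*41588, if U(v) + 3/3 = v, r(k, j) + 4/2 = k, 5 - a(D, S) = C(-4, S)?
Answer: -41585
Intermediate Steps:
C(M, u) = -1 (C(M, u) = -2 + 1 = -1)
a(D, S) = 6 (a(D, S) = 5 - 1*(-1) = 5 + 1 = 6)
r(k, j) = -2 + k
U(v) = -1 + v
O(L) = -3 + L (O(L) = -1 + (-2 + L) = -3 + L)
O(a(-5*2*(-4), -9)) - 1*41588 = (-3 + 6) - 1*41588 = 3 - 41588 = -41585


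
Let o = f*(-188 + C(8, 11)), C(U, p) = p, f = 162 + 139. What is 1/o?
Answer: -1/53277 ≈ -1.8770e-5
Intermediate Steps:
f = 301
o = -53277 (o = 301*(-188 + 11) = 301*(-177) = -53277)
1/o = 1/(-53277) = -1/53277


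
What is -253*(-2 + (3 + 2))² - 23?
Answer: -2300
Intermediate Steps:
-253*(-2 + (3 + 2))² - 23 = -253*(-2 + 5)² - 23 = -253*3² - 23 = -253*9 - 23 = -2277 - 23 = -2300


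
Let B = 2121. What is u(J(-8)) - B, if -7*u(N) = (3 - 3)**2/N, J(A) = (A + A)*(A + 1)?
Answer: -2121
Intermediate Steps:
J(A) = 2*A*(1 + A) (J(A) = (2*A)*(1 + A) = 2*A*(1 + A))
u(N) = 0 (u(N) = -(3 - 3)**2/(7*N) = -0**2/(7*N) = -0/N = -1/7*0 = 0)
u(J(-8)) - B = 0 - 1*2121 = 0 - 2121 = -2121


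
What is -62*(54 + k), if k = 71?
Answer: -7750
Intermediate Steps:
-62*(54 + k) = -62*(54 + 71) = -62*125 = -7750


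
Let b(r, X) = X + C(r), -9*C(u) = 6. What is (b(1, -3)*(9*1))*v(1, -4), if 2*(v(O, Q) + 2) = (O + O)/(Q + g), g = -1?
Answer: 363/5 ≈ 72.600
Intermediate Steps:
C(u) = -⅔ (C(u) = -⅑*6 = -⅔)
v(O, Q) = -2 + O/(-1 + Q) (v(O, Q) = -2 + ((O + O)/(Q - 1))/2 = -2 + ((2*O)/(-1 + Q))/2 = -2 + (2*O/(-1 + Q))/2 = -2 + O/(-1 + Q))
b(r, X) = -⅔ + X (b(r, X) = X - ⅔ = -⅔ + X)
(b(1, -3)*(9*1))*v(1, -4) = ((-⅔ - 3)*(9*1))*((2 + 1 - 2*(-4))/(-1 - 4)) = (-11/3*9)*((2 + 1 + 8)/(-5)) = -(-33)*11/5 = -33*(-11/5) = 363/5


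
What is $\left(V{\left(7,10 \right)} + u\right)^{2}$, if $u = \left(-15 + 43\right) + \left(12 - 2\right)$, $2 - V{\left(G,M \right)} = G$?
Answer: $1089$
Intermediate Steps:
$V{\left(G,M \right)} = 2 - G$
$u = 38$ ($u = 28 + \left(12 - 2\right) = 28 + 10 = 38$)
$\left(V{\left(7,10 \right)} + u\right)^{2} = \left(\left(2 - 7\right) + 38\right)^{2} = \left(-5 + 38\right)^{2} = 33^{2} = 1089$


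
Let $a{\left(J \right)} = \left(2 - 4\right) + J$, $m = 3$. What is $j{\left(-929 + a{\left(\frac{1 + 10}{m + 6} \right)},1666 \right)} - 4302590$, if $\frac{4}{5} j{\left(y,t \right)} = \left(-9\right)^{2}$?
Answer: $- \frac{17209955}{4} \approx -4.3025 \cdot 10^{6}$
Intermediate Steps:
$a{\left(J \right)} = -2 + J$
$j{\left(y,t \right)} = \frac{405}{4}$ ($j{\left(y,t \right)} = \frac{5 \left(-9\right)^{2}}{4} = \frac{5}{4} \cdot 81 = \frac{405}{4}$)
$j{\left(-929 + a{\left(\frac{1 + 10}{m + 6} \right)},1666 \right)} - 4302590 = \frac{405}{4} - 4302590 = - \frac{17209955}{4}$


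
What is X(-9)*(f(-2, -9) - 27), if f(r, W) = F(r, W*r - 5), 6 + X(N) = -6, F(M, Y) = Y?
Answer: 168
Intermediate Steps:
X(N) = -12 (X(N) = -6 - 6 = -12)
f(r, W) = -5 + W*r (f(r, W) = W*r - 5 = -5 + W*r)
X(-9)*(f(-2, -9) - 27) = -12*((-5 - 9*(-2)) - 27) = -12*((-5 + 18) - 27) = -12*(13 - 27) = -12*(-14) = 168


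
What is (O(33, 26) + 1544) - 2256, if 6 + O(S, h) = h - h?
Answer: -718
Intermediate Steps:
O(S, h) = -6 (O(S, h) = -6 + (h - h) = -6 + 0 = -6)
(O(33, 26) + 1544) - 2256 = (-6 + 1544) - 2256 = 1538 - 2256 = -718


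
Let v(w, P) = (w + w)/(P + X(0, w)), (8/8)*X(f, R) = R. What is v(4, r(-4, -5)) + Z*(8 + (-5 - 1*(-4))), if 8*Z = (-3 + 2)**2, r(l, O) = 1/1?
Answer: 99/40 ≈ 2.4750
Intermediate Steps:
X(f, R) = R
r(l, O) = 1 (r(l, O) = 1*1 = 1)
v(w, P) = 2*w/(P + w) (v(w, P) = (w + w)/(P + w) = (2*w)/(P + w) = 2*w/(P + w))
Z = 1/8 (Z = (-3 + 2)**2/8 = (1/8)*(-1)**2 = (1/8)*1 = 1/8 ≈ 0.12500)
v(4, r(-4, -5)) + Z*(8 + (-5 - 1*(-4))) = 2*4/(1 + 4) + (8 + (-5 - 1*(-4)))/8 = 2*4/5 + (8 + (-5 + 4))/8 = 2*4*(1/5) + (8 - 1)/8 = 8/5 + (1/8)*7 = 8/5 + 7/8 = 99/40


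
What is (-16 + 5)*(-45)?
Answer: 495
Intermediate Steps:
(-16 + 5)*(-45) = -11*(-45) = 495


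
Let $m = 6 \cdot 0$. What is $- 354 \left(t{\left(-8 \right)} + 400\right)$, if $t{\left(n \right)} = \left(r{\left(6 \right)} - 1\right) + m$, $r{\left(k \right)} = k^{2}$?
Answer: $-153990$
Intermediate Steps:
$m = 0$
$t{\left(n \right)} = 35$ ($t{\left(n \right)} = \left(6^{2} - 1\right) + 0 = \left(36 - 1\right) + 0 = 35 + 0 = 35$)
$- 354 \left(t{\left(-8 \right)} + 400\right) = - 354 \left(35 + 400\right) = \left(-354\right) 435 = -153990$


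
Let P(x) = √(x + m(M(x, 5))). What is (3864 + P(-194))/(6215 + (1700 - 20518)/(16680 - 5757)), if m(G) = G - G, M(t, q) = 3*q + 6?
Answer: 42206472/67867627 + 10923*I*√194/67867627 ≈ 0.62189 + 0.0022417*I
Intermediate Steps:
M(t, q) = 6 + 3*q
m(G) = 0
P(x) = √x (P(x) = √(x + 0) = √x)
(3864 + P(-194))/(6215 + (1700 - 20518)/(16680 - 5757)) = (3864 + √(-194))/(6215 + (1700 - 20518)/(16680 - 5757)) = (3864 + I*√194)/(6215 - 18818/10923) = (3864 + I*√194)/(67867627/10923) = (3864 + I*√194)*(10923/67867627) = 42206472/67867627 + 10923*I*√194/67867627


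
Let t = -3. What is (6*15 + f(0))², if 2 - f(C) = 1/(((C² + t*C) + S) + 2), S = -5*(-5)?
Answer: 6165289/729 ≈ 8457.2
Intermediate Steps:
S = 25
f(C) = 2 - 1/(27 + C² - 3*C) (f(C) = 2 - 1/(((C² - 3*C) + 25) + 2) = 2 - 1/((25 + C² - 3*C) + 2) = 2 - 1/(27 + C² - 3*C))
(6*15 + f(0))² = (6*15 + (53 - 6*0 + 2*0²)/(27 + 0² - 3*0))² = (90 + (53 + 0 + 2*0)/(27 + 0 + 0))² = (90 + (53 + 0 + 0)/27)² = (90 + (1/27)*53)² = (90 + 53/27)² = (2483/27)² = 6165289/729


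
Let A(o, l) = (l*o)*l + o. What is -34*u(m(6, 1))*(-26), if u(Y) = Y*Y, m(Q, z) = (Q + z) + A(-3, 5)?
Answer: 4456244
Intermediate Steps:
A(o, l) = o + o*l² (A(o, l) = o*l² + o = o + o*l²)
m(Q, z) = -78 + Q + z (m(Q, z) = (Q + z) - 3*(1 + 5²) = (Q + z) - 3*(1 + 25) = (Q + z) - 3*26 = (Q + z) - 78 = -78 + Q + z)
u(Y) = Y²
-34*u(m(6, 1))*(-26) = -34*(-78 + 6 + 1)²*(-26) = -34*(-71)²*(-26) = -34*5041*(-26) = -171394*(-26) = 4456244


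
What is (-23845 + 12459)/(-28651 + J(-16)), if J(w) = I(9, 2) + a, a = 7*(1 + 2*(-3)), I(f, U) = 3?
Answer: 11386/28683 ≈ 0.39696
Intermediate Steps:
a = -35 (a = 7*(1 - 6) = 7*(-5) = -35)
J(w) = -32 (J(w) = 3 - 35 = -32)
(-23845 + 12459)/(-28651 + J(-16)) = (-23845 + 12459)/(-28651 - 32) = -11386/(-28683) = -11386*(-1/28683) = 11386/28683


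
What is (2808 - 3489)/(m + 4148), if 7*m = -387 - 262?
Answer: -4767/28387 ≈ -0.16793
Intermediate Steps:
m = -649/7 (m = (-387 - 262)/7 = (⅐)*(-649) = -649/7 ≈ -92.714)
(2808 - 3489)/(m + 4148) = (2808 - 3489)/(-649/7 + 4148) = -681/28387/7 = -681*7/28387 = -4767/28387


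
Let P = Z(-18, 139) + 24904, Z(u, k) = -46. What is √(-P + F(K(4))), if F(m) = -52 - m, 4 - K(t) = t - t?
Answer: I*√24914 ≈ 157.84*I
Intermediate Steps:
K(t) = 4 (K(t) = 4 - (t - t) = 4 - 1*0 = 4 + 0 = 4)
P = 24858 (P = -46 + 24904 = 24858)
√(-P + F(K(4))) = √(-1*24858 + (-52 - 1*4)) = √(-24858 + (-52 - 4)) = √(-24858 - 56) = √(-24914) = I*√24914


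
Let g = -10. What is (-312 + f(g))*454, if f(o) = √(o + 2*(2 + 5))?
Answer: -140740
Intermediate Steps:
f(o) = √(14 + o) (f(o) = √(o + 2*7) = √(o + 14) = √(14 + o))
(-312 + f(g))*454 = (-312 + √(14 - 10))*454 = (-312 + √4)*454 = (-312 + 2)*454 = -310*454 = -140740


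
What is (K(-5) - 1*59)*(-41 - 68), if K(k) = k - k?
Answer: 6431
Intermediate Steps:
K(k) = 0
(K(-5) - 1*59)*(-41 - 68) = (0 - 1*59)*(-41 - 68) = (0 - 59)*(-109) = -59*(-109) = 6431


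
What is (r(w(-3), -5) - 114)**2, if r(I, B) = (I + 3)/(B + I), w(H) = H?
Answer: 12996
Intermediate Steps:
r(I, B) = (3 + I)/(B + I)
(r(w(-3), -5) - 114)**2 = ((3 - 3)/(-5 - 3) - 114)**2 = (0/(-8) - 114)**2 = (-1/8*0 - 114)**2 = (0 - 114)**2 = (-114)**2 = 12996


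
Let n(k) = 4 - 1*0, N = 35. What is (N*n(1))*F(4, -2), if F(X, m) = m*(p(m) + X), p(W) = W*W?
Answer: -2240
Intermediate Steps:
p(W) = W²
F(X, m) = m*(X + m²) (F(X, m) = m*(m² + X) = m*(X + m²))
n(k) = 4 (n(k) = 4 + 0 = 4)
(N*n(1))*F(4, -2) = (35*4)*(-2*(4 + (-2)²)) = 140*(-2*(4 + 4)) = 140*(-2*8) = 140*(-16) = -2240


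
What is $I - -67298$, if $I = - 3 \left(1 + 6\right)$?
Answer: $67277$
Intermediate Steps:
$I = -21$ ($I = \left(-3\right) 7 = -21$)
$I - -67298 = -21 - -67298 = -21 + 67298 = 67277$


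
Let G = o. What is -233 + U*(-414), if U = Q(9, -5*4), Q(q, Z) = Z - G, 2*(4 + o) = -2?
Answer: 5977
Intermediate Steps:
o = -5 (o = -4 + (½)*(-2) = -4 - 1 = -5)
G = -5
Q(q, Z) = 5 + Z (Q(q, Z) = Z - 1*(-5) = Z + 5 = 5 + Z)
U = -15 (U = 5 - 5*4 = 5 - 20 = -15)
-233 + U*(-414) = -233 - 15*(-414) = -233 + 6210 = 5977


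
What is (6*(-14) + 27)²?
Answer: 3249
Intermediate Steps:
(6*(-14) + 27)² = (-84 + 27)² = (-57)² = 3249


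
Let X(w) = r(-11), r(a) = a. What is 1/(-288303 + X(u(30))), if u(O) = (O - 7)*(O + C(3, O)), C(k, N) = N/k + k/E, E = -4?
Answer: -1/288314 ≈ -3.4684e-6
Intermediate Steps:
C(k, N) = -k/4 + N/k (C(k, N) = N/k + k/(-4) = N/k + k*(-1/4) = N/k - k/4 = -k/4 + N/k)
u(O) = (-7 + O)*(-3/4 + 4*O/3) (u(O) = (O - 7)*(O + (-1/4*3 + O/3)) = (-7 + O)*(O + (-3/4 + O*(1/3))) = (-7 + O)*(O + (-3/4 + O/3)) = (-7 + O)*(-3/4 + 4*O/3))
X(w) = -11
1/(-288303 + X(u(30))) = 1/(-288303 - 11) = 1/(-288314) = -1/288314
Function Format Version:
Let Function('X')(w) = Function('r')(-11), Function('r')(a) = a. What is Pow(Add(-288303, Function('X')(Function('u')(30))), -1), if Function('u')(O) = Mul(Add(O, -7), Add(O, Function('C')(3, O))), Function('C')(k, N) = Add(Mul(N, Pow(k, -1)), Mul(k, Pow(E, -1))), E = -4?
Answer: Rational(-1, 288314) ≈ -3.4684e-6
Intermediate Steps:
Function('C')(k, N) = Add(Mul(Rational(-1, 4), k), Mul(N, Pow(k, -1))) (Function('C')(k, N) = Add(Mul(N, Pow(k, -1)), Mul(k, Pow(-4, -1))) = Add(Mul(N, Pow(k, -1)), Mul(k, Rational(-1, 4))) = Add(Mul(N, Pow(k, -1)), Mul(Rational(-1, 4), k)) = Add(Mul(Rational(-1, 4), k), Mul(N, Pow(k, -1))))
Function('u')(O) = Mul(Add(-7, O), Add(Rational(-3, 4), Mul(Rational(4, 3), O))) (Function('u')(O) = Mul(Add(O, -7), Add(O, Add(Mul(Rational(-1, 4), 3), Mul(O, Pow(3, -1))))) = Mul(Add(-7, O), Add(O, Add(Rational(-3, 4), Mul(O, Rational(1, 3))))) = Mul(Add(-7, O), Add(O, Add(Rational(-3, 4), Mul(Rational(1, 3), O)))) = Mul(Add(-7, O), Add(Rational(-3, 4), Mul(Rational(4, 3), O))))
Function('X')(w) = -11
Pow(Add(-288303, Function('X')(Function('u')(30))), -1) = Pow(Add(-288303, -11), -1) = Pow(-288314, -1) = Rational(-1, 288314)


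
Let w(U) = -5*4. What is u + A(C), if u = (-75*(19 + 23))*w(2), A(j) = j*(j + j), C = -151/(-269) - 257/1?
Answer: 14075775648/72361 ≈ 1.9452e+5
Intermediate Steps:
C = -68982/269 (C = -151*(-1/269) - 257*1 = 151/269 - 257 = -68982/269 ≈ -256.44)
w(U) = -20
A(j) = 2*j² (A(j) = j*(2*j) = 2*j²)
u = 63000 (u = -75*(19 + 23)*(-20) = -75*42*(-20) = -3150*(-20) = 63000)
u + A(C) = 63000 + 2*(-68982/269)² = 63000 + 2*(4758516324/72361) = 63000 + 9517032648/72361 = 14075775648/72361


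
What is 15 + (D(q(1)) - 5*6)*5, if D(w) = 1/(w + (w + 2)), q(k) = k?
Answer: -535/4 ≈ -133.75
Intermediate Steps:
D(w) = 1/(2 + 2*w) (D(w) = 1/(w + (2 + w)) = 1/(2 + 2*w))
15 + (D(q(1)) - 5*6)*5 = 15 + (1/(2*(1 + 1)) - 5*6)*5 = 15 + ((1/2)/2 - 30)*5 = 15 + ((1/2)*(1/2) - 30)*5 = 15 + (1/4 - 30)*5 = 15 - 119/4*5 = 15 - 595/4 = -535/4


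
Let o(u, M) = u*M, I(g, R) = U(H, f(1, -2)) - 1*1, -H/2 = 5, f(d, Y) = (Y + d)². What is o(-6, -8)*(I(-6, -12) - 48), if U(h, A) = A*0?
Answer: -2352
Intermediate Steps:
H = -10 (H = -2*5 = -10)
U(h, A) = 0
I(g, R) = -1 (I(g, R) = 0 - 1*1 = 0 - 1 = -1)
o(u, M) = M*u
o(-6, -8)*(I(-6, -12) - 48) = (-8*(-6))*(-1 - 48) = 48*(-49) = -2352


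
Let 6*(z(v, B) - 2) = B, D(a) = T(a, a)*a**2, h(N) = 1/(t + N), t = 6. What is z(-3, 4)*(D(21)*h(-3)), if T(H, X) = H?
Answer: 8232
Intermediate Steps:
h(N) = 1/(6 + N)
D(a) = a**3 (D(a) = a*a**2 = a**3)
z(v, B) = 2 + B/6
z(-3, 4)*(D(21)*h(-3)) = (2 + (1/6)*4)*(21**3/(6 - 3)) = (2 + 2/3)*(9261/3) = 8*(9261*(1/3))/3 = (8/3)*3087 = 8232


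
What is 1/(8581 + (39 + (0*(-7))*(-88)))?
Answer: 1/8620 ≈ 0.00011601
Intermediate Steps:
1/(8581 + (39 + (0*(-7))*(-88))) = 1/(8581 + (39 + 0*(-88))) = 1/(8581 + (39 + 0)) = 1/(8581 + 39) = 1/8620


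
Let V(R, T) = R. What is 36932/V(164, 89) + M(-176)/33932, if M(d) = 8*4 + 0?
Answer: 78323867/347803 ≈ 225.20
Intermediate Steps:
M(d) = 32 (M(d) = 32 + 0 = 32)
36932/V(164, 89) + M(-176)/33932 = 36932/164 + 32/33932 = 36932*(1/164) + 32*(1/33932) = 9233/41 + 8/8483 = 78323867/347803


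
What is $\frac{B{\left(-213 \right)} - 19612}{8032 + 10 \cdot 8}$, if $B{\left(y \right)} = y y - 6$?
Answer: $\frac{25751}{8112} \approx 3.1744$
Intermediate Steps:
$B{\left(y \right)} = -6 + y^{2}$ ($B{\left(y \right)} = y^{2} - 6 = -6 + y^{2}$)
$\frac{B{\left(-213 \right)} - 19612}{8032 + 10 \cdot 8} = \frac{\left(-6 + \left(-213\right)^{2}\right) - 19612}{8032 + 10 \cdot 8} = \frac{\left(-6 + 45369\right) - 19612}{8032 + 80} = \frac{45363 - 19612}{8112} = 25751 \cdot \frac{1}{8112} = \frac{25751}{8112}$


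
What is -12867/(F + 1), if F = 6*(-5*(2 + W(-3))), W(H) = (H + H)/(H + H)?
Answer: 12867/89 ≈ 144.57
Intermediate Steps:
W(H) = 1 (W(H) = (2*H)/((2*H)) = (2*H)*(1/(2*H)) = 1)
F = -90 (F = 6*(-5*(2 + 1)) = 6*(-5*3) = 6*(-15) = -90)
-12867/(F + 1) = -12867/(-90 + 1) = -12867/(-89) = -12867*(-1/89) = 12867/89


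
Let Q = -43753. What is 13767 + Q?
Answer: -29986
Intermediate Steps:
13767 + Q = 13767 - 43753 = -29986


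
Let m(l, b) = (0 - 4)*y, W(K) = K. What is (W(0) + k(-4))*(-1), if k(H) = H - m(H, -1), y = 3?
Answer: -8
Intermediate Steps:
m(l, b) = -12 (m(l, b) = (0 - 4)*3 = -4*3 = -12)
k(H) = 12 + H (k(H) = H - 1*(-12) = H + 12 = 12 + H)
(W(0) + k(-4))*(-1) = (0 + (12 - 4))*(-1) = (0 + 8)*(-1) = 8*(-1) = -8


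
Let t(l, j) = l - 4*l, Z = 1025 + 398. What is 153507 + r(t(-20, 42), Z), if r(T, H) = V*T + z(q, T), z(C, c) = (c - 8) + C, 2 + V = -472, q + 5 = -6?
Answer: 125108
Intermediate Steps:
q = -11 (q = -5 - 6 = -11)
V = -474 (V = -2 - 472 = -474)
Z = 1423
z(C, c) = -8 + C + c (z(C, c) = (-8 + c) + C = -8 + C + c)
t(l, j) = -3*l
r(T, H) = -19 - 473*T (r(T, H) = -474*T + (-8 - 11 + T) = -474*T + (-19 + T) = -19 - 473*T)
153507 + r(t(-20, 42), Z) = 153507 + (-19 - (-1419)*(-20)) = 153507 + (-19 - 473*60) = 153507 + (-19 - 28380) = 153507 - 28399 = 125108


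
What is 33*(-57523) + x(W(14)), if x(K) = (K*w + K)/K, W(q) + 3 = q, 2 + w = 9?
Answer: -1898251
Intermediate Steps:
w = 7 (w = -2 + 9 = 7)
W(q) = -3 + q
x(K) = 8 (x(K) = (K*7 + K)/K = (7*K + K)/K = (8*K)/K = 8)
33*(-57523) + x(W(14)) = 33*(-57523) + 8 = -1898259 + 8 = -1898251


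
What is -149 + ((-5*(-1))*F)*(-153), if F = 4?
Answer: -3209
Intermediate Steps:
-149 + ((-5*(-1))*F)*(-153) = -149 + (-5*(-1)*4)*(-153) = -149 + (5*4)*(-153) = -149 + 20*(-153) = -149 - 3060 = -3209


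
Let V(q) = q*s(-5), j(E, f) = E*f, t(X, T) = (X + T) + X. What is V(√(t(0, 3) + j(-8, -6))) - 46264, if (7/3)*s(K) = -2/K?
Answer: -46264 + 6*√51/35 ≈ -46263.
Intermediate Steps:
t(X, T) = T + 2*X (t(X, T) = (T + X) + X = T + 2*X)
s(K) = -6/(7*K) (s(K) = 3*(-2/K)/7 = -6/(7*K))
V(q) = 6*q/35 (V(q) = q*(-6/7/(-5)) = q*(-6/7*(-⅕)) = q*(6/35) = 6*q/35)
V(√(t(0, 3) + j(-8, -6))) - 46264 = 6*√((3 + 2*0) - 8*(-6))/35 - 46264 = 6*√((3 + 0) + 48)/35 - 46264 = 6*√(3 + 48)/35 - 46264 = 6*√51/35 - 46264 = -46264 + 6*√51/35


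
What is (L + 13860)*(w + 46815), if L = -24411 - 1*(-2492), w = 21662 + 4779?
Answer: -590370104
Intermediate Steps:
w = 26441
L = -21919 (L = -24411 + 2492 = -21919)
(L + 13860)*(w + 46815) = (-21919 + 13860)*(26441 + 46815) = -8059*73256 = -590370104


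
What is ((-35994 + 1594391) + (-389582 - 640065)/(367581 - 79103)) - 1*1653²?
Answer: -338677663383/288478 ≈ -1.1740e+6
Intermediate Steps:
((-35994 + 1594391) + (-389582 - 640065)/(367581 - 79103)) - 1*1653² = (1558397 - 1029647/288478) - 1*2732409 = (1558397 - 1029647*1/288478) - 2732409 = (1558397 - 1029647/288478) - 2732409 = 449562220119/288478 - 2732409 = -338677663383/288478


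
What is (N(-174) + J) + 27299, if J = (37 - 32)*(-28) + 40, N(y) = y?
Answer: 27025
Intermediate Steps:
J = -100 (J = 5*(-28) + 40 = -140 + 40 = -100)
(N(-174) + J) + 27299 = (-174 - 100) + 27299 = -274 + 27299 = 27025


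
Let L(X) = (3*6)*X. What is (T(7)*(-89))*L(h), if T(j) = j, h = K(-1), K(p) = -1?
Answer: 11214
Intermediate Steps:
h = -1
L(X) = 18*X
(T(7)*(-89))*L(h) = (7*(-89))*(18*(-1)) = -623*(-18) = 11214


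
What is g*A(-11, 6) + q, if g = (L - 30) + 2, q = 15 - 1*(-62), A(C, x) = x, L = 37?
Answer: 131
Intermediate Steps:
q = 77 (q = 15 + 62 = 77)
g = 9 (g = (37 - 30) + 2 = 7 + 2 = 9)
g*A(-11, 6) + q = 9*6 + 77 = 54 + 77 = 131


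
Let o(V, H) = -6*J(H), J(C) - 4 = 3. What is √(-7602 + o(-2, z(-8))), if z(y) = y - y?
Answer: 14*I*√39 ≈ 87.43*I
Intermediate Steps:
J(C) = 7 (J(C) = 4 + 3 = 7)
z(y) = 0
o(V, H) = -42 (o(V, H) = -6*7 = -42)
√(-7602 + o(-2, z(-8))) = √(-7602 - 42) = √(-7644) = 14*I*√39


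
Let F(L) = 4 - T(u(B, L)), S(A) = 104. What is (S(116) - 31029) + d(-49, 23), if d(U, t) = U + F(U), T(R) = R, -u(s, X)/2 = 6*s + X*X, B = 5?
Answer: -26108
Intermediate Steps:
u(s, X) = -12*s - 2*X² (u(s, X) = -2*(6*s + X*X) = -2*(6*s + X²) = -2*(X² + 6*s) = -12*s - 2*X²)
F(L) = 64 + 2*L² (F(L) = 4 - (-12*5 - 2*L²) = 4 - (-60 - 2*L²) = 4 + (60 + 2*L²) = 64 + 2*L²)
d(U, t) = 64 + U + 2*U² (d(U, t) = U + (64 + 2*U²) = 64 + U + 2*U²)
(S(116) - 31029) + d(-49, 23) = (104 - 31029) + (64 - 49 + 2*(-49)²) = -30925 + (64 - 49 + 2*2401) = -30925 + (64 - 49 + 4802) = -30925 + 4817 = -26108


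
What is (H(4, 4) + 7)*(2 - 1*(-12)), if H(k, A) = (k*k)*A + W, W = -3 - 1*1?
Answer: 938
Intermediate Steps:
W = -4 (W = -3 - 1 = -4)
H(k, A) = -4 + A*k**2 (H(k, A) = (k*k)*A - 4 = k**2*A - 4 = A*k**2 - 4 = -4 + A*k**2)
(H(4, 4) + 7)*(2 - 1*(-12)) = ((-4 + 4*4**2) + 7)*(2 - 1*(-12)) = ((-4 + 4*16) + 7)*(2 + 12) = ((-4 + 64) + 7)*14 = (60 + 7)*14 = 67*14 = 938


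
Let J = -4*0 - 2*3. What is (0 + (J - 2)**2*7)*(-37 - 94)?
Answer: -58688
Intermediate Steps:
J = -6 (J = 0 - 6 = -6)
(0 + (J - 2)**2*7)*(-37 - 94) = (0 + (-6 - 2)**2*7)*(-37 - 94) = (0 + (-8)**2*7)*(-131) = (0 + 64*7)*(-131) = (0 + 448)*(-131) = 448*(-131) = -58688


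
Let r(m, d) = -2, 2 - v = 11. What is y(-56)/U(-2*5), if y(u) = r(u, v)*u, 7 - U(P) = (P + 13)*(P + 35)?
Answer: -28/17 ≈ -1.6471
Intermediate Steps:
v = -9 (v = 2 - 1*11 = 2 - 11 = -9)
U(P) = 7 - (13 + P)*(35 + P) (U(P) = 7 - (P + 13)*(P + 35) = 7 - (13 + P)*(35 + P))
y(u) = -2*u
y(-56)/U(-2*5) = (-2*(-56))/(-448 - (-2*5)² - (-96)*5) = 112/(-448 - 1*(-10)² - 48*(-10)) = 112/(-448 - 1*100 + 480) = 112/(-448 - 100 + 480) = 112/(-68) = 112*(-1/68) = -28/17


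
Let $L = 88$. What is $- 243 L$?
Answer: $-21384$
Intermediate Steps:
$- 243 L = \left(-243\right) 88 = -21384$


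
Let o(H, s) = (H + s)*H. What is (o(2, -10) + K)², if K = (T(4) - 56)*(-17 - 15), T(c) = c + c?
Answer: 2310400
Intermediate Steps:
T(c) = 2*c
K = 1536 (K = (2*4 - 56)*(-17 - 15) = (8 - 56)*(-32) = -48*(-32) = 1536)
o(H, s) = H*(H + s)
(o(2, -10) + K)² = (2*(2 - 10) + 1536)² = (2*(-8) + 1536)² = (-16 + 1536)² = 1520² = 2310400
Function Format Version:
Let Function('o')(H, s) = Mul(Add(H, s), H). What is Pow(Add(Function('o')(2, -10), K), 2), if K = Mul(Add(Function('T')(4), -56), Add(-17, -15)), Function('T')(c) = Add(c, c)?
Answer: 2310400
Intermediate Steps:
Function('T')(c) = Mul(2, c)
K = 1536 (K = Mul(Add(Mul(2, 4), -56), Add(-17, -15)) = Mul(Add(8, -56), -32) = Mul(-48, -32) = 1536)
Function('o')(H, s) = Mul(H, Add(H, s))
Pow(Add(Function('o')(2, -10), K), 2) = Pow(Add(Mul(2, Add(2, -10)), 1536), 2) = Pow(Add(Mul(2, -8), 1536), 2) = Pow(Add(-16, 1536), 2) = Pow(1520, 2) = 2310400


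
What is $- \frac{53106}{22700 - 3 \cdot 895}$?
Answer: $- \frac{53106}{20015} \approx -2.6533$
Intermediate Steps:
$- \frac{53106}{22700 - 3 \cdot 895} = - \frac{53106}{22700 - 2685} = - \frac{53106}{20015}$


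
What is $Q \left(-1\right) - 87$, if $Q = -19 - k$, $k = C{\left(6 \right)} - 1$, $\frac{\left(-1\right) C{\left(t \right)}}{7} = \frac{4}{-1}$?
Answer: $-41$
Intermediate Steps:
$C{\left(t \right)} = 28$ ($C{\left(t \right)} = - 7 \frac{4}{-1} = - 7 \cdot 4 \left(-1\right) = \left(-7\right) \left(-4\right) = 28$)
$k = 27$ ($k = 28 - 1 = 27$)
$Q = -46$ ($Q = -19 - 27 = -46$)
$Q \left(-1\right) - 87 = \left(-46\right) \left(-1\right) - 87 = 46 - 87 = -41$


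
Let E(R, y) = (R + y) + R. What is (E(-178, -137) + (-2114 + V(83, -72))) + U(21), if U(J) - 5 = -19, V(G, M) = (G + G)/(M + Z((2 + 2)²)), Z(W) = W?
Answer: -73471/28 ≈ -2624.0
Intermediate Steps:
E(R, y) = y + 2*R
V(G, M) = 2*G/(16 + M) (V(G, M) = (G + G)/(M + (2 + 2)²) = (2*G)/(M + 4²) = (2*G)/(M + 16) = (2*G)/(16 + M) = 2*G/(16 + M))
U(J) = -14 (U(J) = 5 - 19 = -14)
(E(-178, -137) + (-2114 + V(83, -72))) + U(21) = ((-137 + 2*(-178)) + (-2114 + 2*83/(16 - 72))) - 14 = ((-137 - 356) + (-2114 + 2*83/(-56))) - 14 = (-493 + (-2114 + 2*83*(-1/56))) - 14 = (-493 + (-2114 - 83/28)) - 14 = (-493 - 59275/28) - 14 = -73079/28 - 14 = -73471/28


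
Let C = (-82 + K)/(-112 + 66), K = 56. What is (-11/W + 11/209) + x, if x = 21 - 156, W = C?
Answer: -38139/247 ≈ -154.41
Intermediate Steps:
C = 13/23 (C = (-82 + 56)/(-112 + 66) = -26/(-46) = -26*(-1/46) = 13/23 ≈ 0.56522)
W = 13/23 ≈ 0.56522
x = -135
(-11/W + 11/209) + x = (-11/13/23 + 11/209) - 135 = (-11*23/13 + 11*(1/209)) - 135 = (-253/13 + 1/19) - 135 = -4794/247 - 135 = -38139/247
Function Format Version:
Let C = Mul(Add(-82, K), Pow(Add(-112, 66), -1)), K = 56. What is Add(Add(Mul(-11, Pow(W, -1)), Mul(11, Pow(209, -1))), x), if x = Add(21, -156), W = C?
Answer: Rational(-38139, 247) ≈ -154.41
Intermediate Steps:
C = Rational(13, 23) (C = Mul(Add(-82, 56), Pow(Add(-112, 66), -1)) = Mul(-26, Pow(-46, -1)) = Mul(-26, Rational(-1, 46)) = Rational(13, 23) ≈ 0.56522)
W = Rational(13, 23) ≈ 0.56522
x = -135
Add(Add(Mul(-11, Pow(W, -1)), Mul(11, Pow(209, -1))), x) = Add(Add(Mul(-11, Pow(Rational(13, 23), -1)), Mul(11, Pow(209, -1))), -135) = Add(Add(Mul(-11, Rational(23, 13)), Mul(11, Rational(1, 209))), -135) = Add(Add(Rational(-253, 13), Rational(1, 19)), -135) = Add(Rational(-4794, 247), -135) = Rational(-38139, 247)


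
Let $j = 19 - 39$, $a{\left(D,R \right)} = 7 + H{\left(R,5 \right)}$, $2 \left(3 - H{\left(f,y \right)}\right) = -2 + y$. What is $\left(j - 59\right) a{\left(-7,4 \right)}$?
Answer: $- \frac{1343}{2} \approx -671.5$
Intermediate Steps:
$H{\left(f,y \right)} = 4 - \frac{y}{2}$ ($H{\left(f,y \right)} = 3 - \frac{-2 + y}{2} = 3 - \left(-1 + \frac{y}{2}\right) = 4 - \frac{y}{2}$)
$a{\left(D,R \right)} = \frac{17}{2}$ ($a{\left(D,R \right)} = 7 + \left(4 - \frac{5}{2}\right) = 7 + \frac{3}{2} = \frac{17}{2}$)
$j = -20$
$\left(j - 59\right) a{\left(-7,4 \right)} = \left(-20 - 59\right) \frac{17}{2} = \left(-79\right) \frac{17}{2} = - \frac{1343}{2}$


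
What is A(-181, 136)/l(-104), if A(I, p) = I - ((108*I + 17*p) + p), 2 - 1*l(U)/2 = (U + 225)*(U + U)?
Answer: 16919/50340 ≈ 0.33609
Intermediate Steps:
l(U) = 4 - 4*U*(225 + U) (l(U) = 4 - 2*(U + 225)*(U + U) = 4 - 2*(225 + U)*2*U = 4 - 4*U*(225 + U))
A(I, p) = -107*I - 18*p (A(I, p) = I - ((17*p + 108*I) + p) = I - (18*p + 108*I) = I + (-108*I - 18*p) = -107*I - 18*p)
A(-181, 136)/l(-104) = (-107*(-181) - 18*136)/(4 - 900*(-104) - 4*(-104)²) = (19367 - 2448)/(4 + 93600 - 4*10816) = 16919/(4 + 93600 - 43264) = 16919/50340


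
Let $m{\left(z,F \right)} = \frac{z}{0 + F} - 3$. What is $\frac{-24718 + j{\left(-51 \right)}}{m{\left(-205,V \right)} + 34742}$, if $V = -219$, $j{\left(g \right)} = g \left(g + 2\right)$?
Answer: $- \frac{4865961}{7608046} \approx -0.63958$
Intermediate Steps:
$j{\left(g \right)} = g \left(2 + g\right)$
$m{\left(z,F \right)} = -3 + \frac{z}{F}$ ($m{\left(z,F \right)} = \frac{z}{F} - 3 = -3 + \frac{z}{F}$)
$\frac{-24718 + j{\left(-51 \right)}}{m{\left(-205,V \right)} + 34742} = \frac{-24718 - 51 \left(2 - 51\right)}{\left(-3 - \frac{205}{-219}\right) + 34742} = \frac{-24718 - -2499}{\left(-3 - - \frac{205}{219}\right) + 34742} = \frac{-24718 + 2499}{\left(-3 + \frac{205}{219}\right) + 34742} = - \frac{22219}{- \frac{452}{219} + 34742} = - \frac{22219}{\frac{7608046}{219}} = \left(-22219\right) \frac{219}{7608046} = - \frac{4865961}{7608046}$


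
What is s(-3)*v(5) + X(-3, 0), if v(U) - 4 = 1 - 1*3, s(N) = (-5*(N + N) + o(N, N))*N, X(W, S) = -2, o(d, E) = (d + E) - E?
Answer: -164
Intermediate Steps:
o(d, E) = d (o(d, E) = (E + d) - E = d)
s(N) = -9*N² (s(N) = (-5*(N + N) + N)*N = (-10*N + N)*N = (-9*N)*N = -9*N²)
v(U) = 2 (v(U) = 4 + (1 - 1*3) = 4 + (1 - 3) = 4 - 2 = 2)
s(-3)*v(5) + X(-3, 0) = -9*(-3)²*2 - 2 = -9*9*2 - 2 = -81*2 - 2 = -162 - 2 = -164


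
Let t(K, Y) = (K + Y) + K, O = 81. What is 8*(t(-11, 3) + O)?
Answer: 496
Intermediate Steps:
t(K, Y) = Y + 2*K
8*(t(-11, 3) + O) = 8*((3 + 2*(-11)) + 81) = 8*((3 - 22) + 81) = 8*(-19 + 81) = 8*62 = 496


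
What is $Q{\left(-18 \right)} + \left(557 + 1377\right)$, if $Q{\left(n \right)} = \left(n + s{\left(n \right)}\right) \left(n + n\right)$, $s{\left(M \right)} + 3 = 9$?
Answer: $2366$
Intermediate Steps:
$s{\left(M \right)} = 6$ ($s{\left(M \right)} = -3 + 9 = 6$)
$Q{\left(n \right)} = 2 n \left(6 + n\right)$ ($Q{\left(n \right)} = \left(n + 6\right) \left(n + n\right) = \left(6 + n\right) 2 n = 2 n \left(6 + n\right)$)
$Q{\left(-18 \right)} + \left(557 + 1377\right) = 2 \left(-18\right) \left(6 - 18\right) + \left(557 + 1377\right) = 2 \left(-18\right) \left(-12\right) + 1934 = 432 + 1934 = 2366$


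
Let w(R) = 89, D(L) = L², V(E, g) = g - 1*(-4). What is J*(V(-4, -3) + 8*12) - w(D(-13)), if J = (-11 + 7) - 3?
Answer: -768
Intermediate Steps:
V(E, g) = 4 + g (V(E, g) = g + 4 = 4 + g)
J = -7 (J = -4 - 3 = -7)
J*(V(-4, -3) + 8*12) - w(D(-13)) = -7*((4 - 3) + 8*12) - 1*89 = -7*(1 + 96) - 89 = -7*97 - 89 = -679 - 89 = -768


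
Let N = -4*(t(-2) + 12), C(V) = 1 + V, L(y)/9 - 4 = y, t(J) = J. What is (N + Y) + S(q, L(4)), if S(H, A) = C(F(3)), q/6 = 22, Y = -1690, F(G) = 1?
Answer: -1728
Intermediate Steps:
q = 132 (q = 6*22 = 132)
L(y) = 36 + 9*y
S(H, A) = 2 (S(H, A) = 1 + 1 = 2)
N = -40 (N = -4*(-2 + 12) = -4*10 = -40)
(N + Y) + S(q, L(4)) = (-40 - 1690) + 2 = -1730 + 2 = -1728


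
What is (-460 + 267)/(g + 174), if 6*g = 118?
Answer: -579/581 ≈ -0.99656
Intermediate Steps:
g = 59/3 (g = (⅙)*118 = 59/3 ≈ 19.667)
(-460 + 267)/(g + 174) = (-460 + 267)/(59/3 + 174) = -193/581/3 = -193*3/581 = -579/581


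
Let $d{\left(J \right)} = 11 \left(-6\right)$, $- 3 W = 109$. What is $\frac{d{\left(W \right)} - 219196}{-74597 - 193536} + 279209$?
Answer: $\frac{74865366059}{268133} \approx 2.7921 \cdot 10^{5}$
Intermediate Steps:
$W = - \frac{109}{3}$ ($W = \left(- \frac{1}{3}\right) 109 = - \frac{109}{3} \approx -36.333$)
$d{\left(J \right)} = -66$
$\frac{d{\left(W \right)} - 219196}{-74597 - 193536} + 279209 = \frac{-66 - 219196}{-74597 - 193536} + 279209 = - \frac{219262}{-268133} + 279209 = \left(-219262\right) \left(- \frac{1}{268133}\right) + 279209 = \frac{219262}{268133} + 279209 = \frac{74865366059}{268133}$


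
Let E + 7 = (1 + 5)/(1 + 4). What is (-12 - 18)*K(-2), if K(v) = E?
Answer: 174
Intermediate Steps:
E = -29/5 (E = -7 + (1 + 5)/(1 + 4) = -7 + 6/5 = -29/5 ≈ -5.8000)
K(v) = -29/5
(-12 - 18)*K(-2) = (-12 - 18)*(-29/5) = -30*(-29/5) = 174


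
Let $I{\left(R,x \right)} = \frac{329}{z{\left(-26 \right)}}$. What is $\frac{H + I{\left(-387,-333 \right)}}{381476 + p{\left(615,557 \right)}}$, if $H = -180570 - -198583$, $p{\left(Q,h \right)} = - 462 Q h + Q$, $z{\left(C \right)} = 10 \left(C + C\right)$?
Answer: $- \frac{9366431}{82096725880} \approx -0.00011409$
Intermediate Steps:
$z{\left(C \right)} = 20 C$ ($z{\left(C \right)} = 10 \cdot 2 C = 20 C$)
$p{\left(Q,h \right)} = Q - 462 Q h$ ($p{\left(Q,h \right)} = - 462 Q h + Q = Q - 462 Q h$)
$I{\left(R,x \right)} = - \frac{329}{520}$ ($I{\left(R,x \right)} = \frac{329}{20 \left(-26\right)} = \frac{329}{-520} = 329 \left(- \frac{1}{520}\right) = - \frac{329}{520}$)
$H = 18013$ ($H = -180570 + 198583 = 18013$)
$\frac{H + I{\left(-387,-333 \right)}}{381476 + p{\left(615,557 \right)}} = \frac{18013 - \frac{329}{520}}{381476 + 615 \left(1 - 257334\right)} = \frac{9366431}{520 \left(381476 + 615 \left(1 - 257334\right)\right)} = \frac{9366431}{520 \left(381476 + 615 \left(-257333\right)\right)} = \frac{9366431}{520 \left(381476 - 158259795\right)} = \frac{9366431}{520 \left(-157878319\right)} = \frac{9366431}{520} \left(- \frac{1}{157878319}\right) = - \frac{9366431}{82096725880}$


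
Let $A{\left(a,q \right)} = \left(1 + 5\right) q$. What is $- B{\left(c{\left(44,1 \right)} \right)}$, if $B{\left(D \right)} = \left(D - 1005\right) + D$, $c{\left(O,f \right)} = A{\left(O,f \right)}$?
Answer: $993$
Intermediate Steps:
$A{\left(a,q \right)} = 6 q$
$c{\left(O,f \right)} = 6 f$
$B{\left(D \right)} = -1005 + 2 D$ ($B{\left(D \right)} = \left(-1005 + D\right) + D = -1005 + 2 D$)
$- B{\left(c{\left(44,1 \right)} \right)} = - (-1005 + 2 \cdot 6 \cdot 1) = - (-1005 + 2 \cdot 6) = - (-1005 + 12) = \left(-1\right) \left(-993\right) = 993$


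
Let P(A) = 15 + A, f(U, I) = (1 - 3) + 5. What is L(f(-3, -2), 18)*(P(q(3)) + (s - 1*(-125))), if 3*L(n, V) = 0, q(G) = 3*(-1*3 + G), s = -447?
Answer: 0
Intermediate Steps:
q(G) = -9 + 3*G (q(G) = 3*(-3 + G) = -9 + 3*G)
f(U, I) = 3 (f(U, I) = -2 + 5 = 3)
L(n, V) = 0 (L(n, V) = (⅓)*0 = 0)
L(f(-3, -2), 18)*(P(q(3)) + (s - 1*(-125))) = 0*((15 + (-9 + 3*3)) + (-447 - 1*(-125))) = 0*((15 + (-9 + 9)) + (-447 + 125)) = 0*((15 + 0) - 322) = 0*(15 - 322) = 0*(-307) = 0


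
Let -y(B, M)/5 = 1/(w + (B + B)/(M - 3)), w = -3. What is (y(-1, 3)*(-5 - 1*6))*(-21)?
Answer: 0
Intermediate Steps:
y(B, M) = -5/(-3 + 2*B/(-3 + M)) (y(B, M) = -5/(-3 + (B + B)/(M - 3)) = -5/(-3 + (2*B)/(-3 + M)) = -5/(-3 + 2*B/(-3 + M)))
(y(-1, 3)*(-5 - 1*6))*(-21) = ((5*(3 - 1*3)/(9 - 3*3 + 2*(-1)))*(-5 - 1*6))*(-21) = ((5*(3 - 3)/(9 - 9 - 2))*(-5 - 6))*(-21) = ((5*0/(-2))*(-11))*(-21) = ((5*(-1/2)*0)*(-11))*(-21) = (0*(-11))*(-21) = 0*(-21) = 0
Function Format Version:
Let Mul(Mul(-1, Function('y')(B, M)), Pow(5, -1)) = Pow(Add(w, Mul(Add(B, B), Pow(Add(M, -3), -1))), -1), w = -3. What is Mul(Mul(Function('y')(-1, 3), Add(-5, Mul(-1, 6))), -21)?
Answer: 0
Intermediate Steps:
Function('y')(B, M) = Mul(-5, Pow(Add(-3, Mul(2, B, Pow(Add(-3, M), -1))), -1)) (Function('y')(B, M) = Mul(-5, Pow(Add(-3, Mul(Add(B, B), Pow(Add(M, -3), -1))), -1)) = Mul(-5, Pow(Add(-3, Mul(Mul(2, B), Pow(Add(-3, M), -1))), -1)) = Mul(-5, Pow(Add(-3, Mul(2, B, Pow(Add(-3, M), -1))), -1)))
Mul(Mul(Function('y')(-1, 3), Add(-5, Mul(-1, 6))), -21) = Mul(Mul(Mul(5, Pow(Add(9, Mul(-3, 3), Mul(2, -1)), -1), Add(3, Mul(-1, 3))), Add(-5, Mul(-1, 6))), -21) = Mul(Mul(Mul(5, Pow(Add(9, -9, -2), -1), Add(3, -3)), Add(-5, -6)), -21) = Mul(Mul(Mul(5, Pow(-2, -1), 0), -11), -21) = Mul(Mul(Mul(5, Rational(-1, 2), 0), -11), -21) = Mul(Mul(0, -11), -21) = Mul(0, -21) = 0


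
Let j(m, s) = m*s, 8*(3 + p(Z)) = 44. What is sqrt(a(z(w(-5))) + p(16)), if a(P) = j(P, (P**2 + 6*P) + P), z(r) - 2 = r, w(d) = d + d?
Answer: I*sqrt(246)/2 ≈ 7.8422*I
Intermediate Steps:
w(d) = 2*d
z(r) = 2 + r
p(Z) = 5/2 (p(Z) = -3 + (1/8)*44 = -3 + 11/2 = 5/2)
a(P) = P*(P**2 + 7*P) (a(P) = P*((P**2 + 6*P) + P) = P*(P**2 + 7*P))
sqrt(a(z(w(-5))) + p(16)) = sqrt((2 + 2*(-5))**2*(7 + (2 + 2*(-5))) + 5/2) = sqrt((2 - 10)**2*(7 + (2 - 10)) + 5/2) = sqrt((-8)**2*(7 - 8) + 5/2) = sqrt(64*(-1) + 5/2) = sqrt(-64 + 5/2) = sqrt(-123/2) = I*sqrt(246)/2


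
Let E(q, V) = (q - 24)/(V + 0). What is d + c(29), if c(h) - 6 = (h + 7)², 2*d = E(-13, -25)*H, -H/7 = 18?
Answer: 30219/25 ≈ 1208.8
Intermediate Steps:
H = -126 (H = -7*18 = -126)
E(q, V) = (-24 + q)/V
d = -2331/25 (d = (((-24 - 13)/(-25))*(-126))/2 = (-1/25*(-37)*(-126))/2 = ((37/25)*(-126))/2 = (½)*(-4662/25) = -2331/25 ≈ -93.240)
c(h) = 6 + (7 + h)² (c(h) = 6 + (h + 7)² = 6 + (7 + h)²)
d + c(29) = -2331/25 + (6 + (7 + 29)²) = -2331/25 + (6 + 36²) = -2331/25 + (6 + 1296) = -2331/25 + 1302 = 30219/25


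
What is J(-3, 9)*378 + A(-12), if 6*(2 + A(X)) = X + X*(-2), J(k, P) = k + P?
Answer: 2268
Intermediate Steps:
J(k, P) = P + k
A(X) = -2 - X/6 (A(X) = -2 + (X + X*(-2))/6 = -2 + (X - 2*X)/6 = -2 + (-X)/6 = -2 - X/6)
J(-3, 9)*378 + A(-12) = (9 - 3)*378 + (-2 - ⅙*(-12)) = 6*378 + (-2 + 2) = 2268 + 0 = 2268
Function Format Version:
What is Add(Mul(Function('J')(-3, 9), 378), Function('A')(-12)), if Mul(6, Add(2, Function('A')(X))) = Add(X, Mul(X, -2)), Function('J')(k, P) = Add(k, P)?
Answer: 2268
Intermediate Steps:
Function('J')(k, P) = Add(P, k)
Function('A')(X) = Add(-2, Mul(Rational(-1, 6), X)) (Function('A')(X) = Add(-2, Mul(Rational(1, 6), Add(X, Mul(X, -2)))) = Add(-2, Mul(Rational(1, 6), Add(X, Mul(-2, X)))) = Add(-2, Mul(Rational(1, 6), Mul(-1, X))) = Add(-2, Mul(Rational(-1, 6), X)))
Add(Mul(Function('J')(-3, 9), 378), Function('A')(-12)) = Add(Mul(Add(9, -3), 378), Add(-2, Mul(Rational(-1, 6), -12))) = Add(Mul(6, 378), Add(-2, 2)) = Add(2268, 0) = 2268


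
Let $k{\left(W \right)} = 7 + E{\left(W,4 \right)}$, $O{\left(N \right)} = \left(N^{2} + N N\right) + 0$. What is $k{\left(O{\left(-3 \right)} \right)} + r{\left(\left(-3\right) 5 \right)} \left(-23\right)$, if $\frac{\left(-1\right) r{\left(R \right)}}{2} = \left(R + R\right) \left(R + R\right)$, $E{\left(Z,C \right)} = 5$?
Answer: $41412$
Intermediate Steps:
$r{\left(R \right)} = - 8 R^{2}$ ($r{\left(R \right)} = - 2 \left(R + R\right) \left(R + R\right) = - 2 \cdot 2 R 2 R = - 2 \cdot 4 R^{2} = - 8 R^{2}$)
$O{\left(N \right)} = 2 N^{2}$ ($O{\left(N \right)} = \left(N^{2} + N^{2}\right) + 0 = 2 N^{2} + 0 = 2 N^{2}$)
$k{\left(W \right)} = 12$ ($k{\left(W \right)} = 7 + 5 = 12$)
$k{\left(O{\left(-3 \right)} \right)} + r{\left(\left(-3\right) 5 \right)} \left(-23\right) = 12 + - 8 \left(\left(-3\right) 5\right)^{2} \left(-23\right) = 12 + - 8 \left(-15\right)^{2} \left(-23\right) = 12 + \left(-8\right) 225 \left(-23\right) = 12 - -41400 = 12 + 41400 = 41412$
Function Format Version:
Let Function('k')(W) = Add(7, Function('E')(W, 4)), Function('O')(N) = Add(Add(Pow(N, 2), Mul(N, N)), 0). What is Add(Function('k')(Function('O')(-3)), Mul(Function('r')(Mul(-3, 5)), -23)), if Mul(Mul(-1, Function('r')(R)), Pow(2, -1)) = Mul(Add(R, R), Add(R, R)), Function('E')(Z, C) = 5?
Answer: 41412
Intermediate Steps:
Function('r')(R) = Mul(-8, Pow(R, 2)) (Function('r')(R) = Mul(-2, Mul(Add(R, R), Add(R, R))) = Mul(-2, Mul(Mul(2, R), Mul(2, R))) = Mul(-2, Mul(4, Pow(R, 2))) = Mul(-8, Pow(R, 2)))
Function('O')(N) = Mul(2, Pow(N, 2)) (Function('O')(N) = Add(Add(Pow(N, 2), Pow(N, 2)), 0) = Add(Mul(2, Pow(N, 2)), 0) = Mul(2, Pow(N, 2)))
Function('k')(W) = 12 (Function('k')(W) = Add(7, 5) = 12)
Add(Function('k')(Function('O')(-3)), Mul(Function('r')(Mul(-3, 5)), -23)) = Add(12, Mul(Mul(-8, Pow(Mul(-3, 5), 2)), -23)) = Add(12, Mul(Mul(-8, Pow(-15, 2)), -23)) = Add(12, Mul(Mul(-8, 225), -23)) = Add(12, Mul(-1800, -23)) = Add(12, 41400) = 41412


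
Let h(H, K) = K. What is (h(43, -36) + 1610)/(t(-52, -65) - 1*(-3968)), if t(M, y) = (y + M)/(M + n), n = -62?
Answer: 59812/150823 ≈ 0.39657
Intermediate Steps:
t(M, y) = (M + y)/(-62 + M) (t(M, y) = (y + M)/(M - 62) = (M + y)/(-62 + M))
(h(43, -36) + 1610)/(t(-52, -65) - 1*(-3968)) = (-36 + 1610)/((-52 - 65)/(-62 - 52) - 1*(-3968)) = 1574/(-117/(-114) + 3968) = 1574/(-1/114*(-117) + 3968) = 1574/(39/38 + 3968) = 1574/(150823/38) = 1574*(38/150823) = 59812/150823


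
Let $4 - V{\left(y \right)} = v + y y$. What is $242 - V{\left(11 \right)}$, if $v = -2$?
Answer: $357$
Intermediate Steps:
$V{\left(y \right)} = 6 - y^{2}$ ($V{\left(y \right)} = 4 - \left(-2 + y y\right) = 4 - \left(-2 + y^{2}\right) = 6 - y^{2}$)
$242 - V{\left(11 \right)} = 242 - \left(6 - 11^{2}\right) = 242 - \left(6 - 121\right) = 242 - -115 = 242 + 115 = 357$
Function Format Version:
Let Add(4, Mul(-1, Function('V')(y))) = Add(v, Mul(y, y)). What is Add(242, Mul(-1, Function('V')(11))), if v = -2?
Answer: 357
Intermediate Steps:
Function('V')(y) = Add(6, Mul(-1, Pow(y, 2))) (Function('V')(y) = Add(4, Mul(-1, Add(-2, Mul(y, y)))) = Add(4, Mul(-1, Add(-2, Pow(y, 2)))) = Add(4, Add(2, Mul(-1, Pow(y, 2)))) = Add(6, Mul(-1, Pow(y, 2))))
Add(242, Mul(-1, Function('V')(11))) = Add(242, Mul(-1, Add(6, Mul(-1, Pow(11, 2))))) = Add(242, Mul(-1, Add(6, Mul(-1, 121)))) = Add(242, Mul(-1, Add(6, -121))) = Add(242, Mul(-1, -115)) = Add(242, 115) = 357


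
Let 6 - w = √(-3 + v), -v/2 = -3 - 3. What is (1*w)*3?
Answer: 9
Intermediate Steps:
v = 12 (v = -2*(-3 - 3) = -2*(-6) = 12)
w = 3 (w = 6 - √(-3 + 12) = 6 - √9 = 6 - 1*3 = 6 - 3 = 3)
(1*w)*3 = (1*3)*3 = 3*3 = 9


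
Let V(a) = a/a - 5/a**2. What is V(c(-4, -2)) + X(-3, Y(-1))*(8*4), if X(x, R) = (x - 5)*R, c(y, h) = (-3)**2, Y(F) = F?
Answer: 20812/81 ≈ 256.94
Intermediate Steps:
c(y, h) = 9
V(a) = 1 - 5/a**2
X(x, R) = R*(-5 + x) (X(x, R) = (-5 + x)*R = R*(-5 + x))
V(c(-4, -2)) + X(-3, Y(-1))*(8*4) = (1 - 5/9**2) + (-(-5 - 3))*(8*4) = (1 - 5*1/81) - 1*(-8)*32 = (1 - 5/81) + 8*32 = 76/81 + 256 = 20812/81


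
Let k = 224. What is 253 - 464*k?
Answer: -103683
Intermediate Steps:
253 - 464*k = 253 - 464*224 = 253 - 103936 = -103683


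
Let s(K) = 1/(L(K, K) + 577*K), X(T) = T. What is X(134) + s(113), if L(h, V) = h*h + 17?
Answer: 10450259/77987 ≈ 134.00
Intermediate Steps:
L(h, V) = 17 + h**2 (L(h, V) = h**2 + 17 = 17 + h**2)
s(K) = 1/(17 + K**2 + 577*K) (s(K) = 1/((17 + K**2) + 577*K) = 1/(17 + K**2 + 577*K))
X(134) + s(113) = 134 + 1/(17 + 113**2 + 577*113) = 134 + 1/(17 + 12769 + 65201) = 134 + 1/77987 = 10450259/77987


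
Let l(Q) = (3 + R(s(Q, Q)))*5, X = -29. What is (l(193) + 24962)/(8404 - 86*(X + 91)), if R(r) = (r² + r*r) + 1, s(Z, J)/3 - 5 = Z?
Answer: 1776671/1536 ≈ 1156.7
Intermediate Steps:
s(Z, J) = 15 + 3*Z
R(r) = 1 + 2*r² (R(r) = (r² + r²) + 1 = 2*r² + 1 = 1 + 2*r²)
l(Q) = 20 + 10*(15 + 3*Q)² (l(Q) = (3 + (1 + 2*(15 + 3*Q)²))*5 = (4 + 2*(15 + 3*Q)²)*5 = 20 + 10*(15 + 3*Q)²)
(l(193) + 24962)/(8404 - 86*(X + 91)) = ((20 + 90*(5 + 193)²) + 24962)/(8404 - 86*(-29 + 91)) = ((20 + 90*198²) + 24962)/(8404 - 86*62) = ((20 + 90*39204) + 24962)/(8404 - 5332) = ((20 + 3528360) + 24962)/3072 = (3528380 + 24962)*(1/3072) = 3553342*(1/3072) = 1776671/1536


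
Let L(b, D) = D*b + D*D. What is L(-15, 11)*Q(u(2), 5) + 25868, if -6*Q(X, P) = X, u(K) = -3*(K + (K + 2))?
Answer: 25736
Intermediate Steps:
L(b, D) = D**2 + D*b (L(b, D) = D*b + D**2 = D**2 + D*b)
u(K) = -6 - 6*K (u(K) = -3*(K + (2 + K)) = -3*(2 + 2*K) = -6 - 6*K)
Q(X, P) = -X/6
L(-15, 11)*Q(u(2), 5) + 25868 = (11*(11 - 15))*(-(-6 - 6*2)/6) + 25868 = (11*(-4))*(-(-6 - 12)/6) + 25868 = -(-22)*(-18)/3 + 25868 = -44*3 + 25868 = -132 + 25868 = 25736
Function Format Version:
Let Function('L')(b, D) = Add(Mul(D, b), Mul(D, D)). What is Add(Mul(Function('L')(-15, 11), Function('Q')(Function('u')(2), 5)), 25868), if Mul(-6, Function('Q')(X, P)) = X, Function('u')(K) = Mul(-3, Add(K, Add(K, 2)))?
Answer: 25736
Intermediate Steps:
Function('L')(b, D) = Add(Pow(D, 2), Mul(D, b)) (Function('L')(b, D) = Add(Mul(D, b), Pow(D, 2)) = Add(Pow(D, 2), Mul(D, b)))
Function('u')(K) = Add(-6, Mul(-6, K)) (Function('u')(K) = Mul(-3, Add(K, Add(2, K))) = Mul(-3, Add(2, Mul(2, K))) = Add(-6, Mul(-6, K)))
Function('Q')(X, P) = Mul(Rational(-1, 6), X)
Add(Mul(Function('L')(-15, 11), Function('Q')(Function('u')(2), 5)), 25868) = Add(Mul(Mul(11, Add(11, -15)), Mul(Rational(-1, 6), Add(-6, Mul(-6, 2)))), 25868) = Add(Mul(Mul(11, -4), Mul(Rational(-1, 6), Add(-6, -12))), 25868) = Add(Mul(-44, Mul(Rational(-1, 6), -18)), 25868) = Add(Mul(-44, 3), 25868) = Add(-132, 25868) = 25736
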